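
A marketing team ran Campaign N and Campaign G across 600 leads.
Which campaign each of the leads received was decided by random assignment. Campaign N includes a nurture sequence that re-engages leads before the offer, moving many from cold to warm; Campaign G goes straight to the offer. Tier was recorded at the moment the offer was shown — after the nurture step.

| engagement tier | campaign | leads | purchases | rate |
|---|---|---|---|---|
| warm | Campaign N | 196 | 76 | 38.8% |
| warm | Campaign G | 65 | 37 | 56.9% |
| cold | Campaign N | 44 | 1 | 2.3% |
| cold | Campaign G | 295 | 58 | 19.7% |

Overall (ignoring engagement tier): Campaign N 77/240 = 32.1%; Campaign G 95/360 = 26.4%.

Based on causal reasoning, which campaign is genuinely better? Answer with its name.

Within every engagement tier level Campaign G has the higher rate, yet pooled Campaign N does — Simpson's reversal.
Engagement tier is recorded after the campaign and is itself shifted by it — it sits on the causal path from campaign to outcome. Conditioning on a mediator would strip out part of the effect we want; the pooled comparison gives the total causal effect.
Pooled: Campaign N 32.1% vs Campaign G 26.4%; Campaign N is higher overall.

Campaign N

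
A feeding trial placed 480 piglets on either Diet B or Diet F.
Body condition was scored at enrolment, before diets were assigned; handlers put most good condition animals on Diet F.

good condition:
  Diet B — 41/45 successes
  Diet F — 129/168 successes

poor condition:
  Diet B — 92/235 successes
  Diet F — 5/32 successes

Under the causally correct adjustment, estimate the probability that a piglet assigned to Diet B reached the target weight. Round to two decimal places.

Within every starting body condition level Diet B has the higher rate, yet pooled Diet F does — Simpson's reversal.
Nothing the diet does changes starting body condition; the imbalance is an allocation artefact. With starting body condition also predicting the outcome, the pooled figure is confounded, and the within-stratum comparison is the causal one.
Standardising Diet B to the population starting body condition mix: 0.444·41/45 + 0.556·92/235 = 0.622.

0.62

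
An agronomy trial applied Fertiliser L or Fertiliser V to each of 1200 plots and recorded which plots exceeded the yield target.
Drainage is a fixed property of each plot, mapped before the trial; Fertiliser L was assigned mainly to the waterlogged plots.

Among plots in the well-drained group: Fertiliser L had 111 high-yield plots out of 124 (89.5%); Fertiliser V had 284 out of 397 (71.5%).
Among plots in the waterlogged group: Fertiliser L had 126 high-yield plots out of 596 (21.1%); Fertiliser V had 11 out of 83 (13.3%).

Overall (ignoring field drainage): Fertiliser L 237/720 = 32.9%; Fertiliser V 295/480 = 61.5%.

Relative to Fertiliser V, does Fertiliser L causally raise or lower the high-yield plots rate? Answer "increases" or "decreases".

increases

The field drainage-specific comparison favours Fertiliser L throughout, but the pooled figures favour Fertiliser V. The question is whether to condition on field drainage.
Field drainage is set before the fertiliser has any effect — it is not caused by the fertiliser — and it independently drives the outcome. That makes it a confounder, so the causal comparison is within field drainage levels.
Within each level — well-drained: 89.5% vs 71.5%; waterlogged: 21.1% vs 13.3% — Fertiliser L is higher every time.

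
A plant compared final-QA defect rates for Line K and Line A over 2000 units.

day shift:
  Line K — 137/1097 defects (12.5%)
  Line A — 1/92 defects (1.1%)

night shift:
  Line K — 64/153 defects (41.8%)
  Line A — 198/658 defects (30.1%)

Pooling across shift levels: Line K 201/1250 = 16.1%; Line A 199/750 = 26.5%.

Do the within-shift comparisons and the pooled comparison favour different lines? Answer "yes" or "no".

Within each shift level (day shift 12.5% vs 1.1%; night shift 41.8% vs 30.1%), Line A has the lower rate every time. Pooled: 16.1% vs 26.5% — Line K has the lower rate overall. The two comparisons disagree.

yes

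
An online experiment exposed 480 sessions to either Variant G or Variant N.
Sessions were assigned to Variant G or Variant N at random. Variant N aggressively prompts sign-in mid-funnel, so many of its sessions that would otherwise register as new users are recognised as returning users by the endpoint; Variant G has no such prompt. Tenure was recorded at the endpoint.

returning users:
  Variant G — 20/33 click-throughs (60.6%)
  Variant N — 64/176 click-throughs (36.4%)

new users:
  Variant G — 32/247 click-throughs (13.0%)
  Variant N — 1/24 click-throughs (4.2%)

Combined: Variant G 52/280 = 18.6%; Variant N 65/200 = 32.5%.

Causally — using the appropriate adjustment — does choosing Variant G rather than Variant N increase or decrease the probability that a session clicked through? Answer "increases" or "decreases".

Within every user tenure level Variant G has the higher rate, yet pooled Variant N does — Simpson's reversal.
User tenure lies on the pathway variant → user tenure → outcome, so adjusting for it blocks the indirect effect. For the total causal effect of variant, use the unadjusted pooled rates.
Pooled: Variant G 18.6% vs Variant N 32.5%; Variant N is higher overall.

decreases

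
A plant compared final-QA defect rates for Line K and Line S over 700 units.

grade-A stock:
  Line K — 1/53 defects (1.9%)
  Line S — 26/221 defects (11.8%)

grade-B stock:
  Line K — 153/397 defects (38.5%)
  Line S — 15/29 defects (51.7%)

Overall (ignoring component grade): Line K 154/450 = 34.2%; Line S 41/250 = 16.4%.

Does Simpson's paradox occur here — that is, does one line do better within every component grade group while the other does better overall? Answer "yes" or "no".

Within each component grade level (grade-A stock 1.9% vs 11.8%; grade-B stock 38.5% vs 51.7%), Line K has the lower rate every time. Pooled: 34.2% vs 16.4% — Line S has the lower rate overall. The two comparisons disagree.

yes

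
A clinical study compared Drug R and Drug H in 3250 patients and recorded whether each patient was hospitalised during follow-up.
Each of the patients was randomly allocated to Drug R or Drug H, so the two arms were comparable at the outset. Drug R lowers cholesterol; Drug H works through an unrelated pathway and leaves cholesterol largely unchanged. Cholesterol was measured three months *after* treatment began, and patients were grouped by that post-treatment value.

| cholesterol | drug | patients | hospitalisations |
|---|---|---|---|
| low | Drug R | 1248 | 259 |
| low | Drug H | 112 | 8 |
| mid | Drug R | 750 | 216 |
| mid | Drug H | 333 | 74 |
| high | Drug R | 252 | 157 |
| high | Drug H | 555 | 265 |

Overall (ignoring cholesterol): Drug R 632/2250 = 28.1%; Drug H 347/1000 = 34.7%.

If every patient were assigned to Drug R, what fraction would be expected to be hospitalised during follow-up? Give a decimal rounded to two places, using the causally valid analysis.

0.28

The distribution of cholesterol is itself part of what the drug does — it is an intermediate outcome. Holding it fixed would remove that part of the effect; the total effect is the pooled difference.
So P(outcome | do(Drug R)) is just the pooled rate for Drug R: 632/2250 = 0.281.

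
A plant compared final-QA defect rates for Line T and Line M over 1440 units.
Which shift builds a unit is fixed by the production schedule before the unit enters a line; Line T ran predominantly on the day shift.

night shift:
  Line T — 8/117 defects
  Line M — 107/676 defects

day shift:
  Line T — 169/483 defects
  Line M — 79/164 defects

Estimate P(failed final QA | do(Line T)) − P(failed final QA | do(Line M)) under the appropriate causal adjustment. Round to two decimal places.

-0.11

The stratified and pooled comparisons disagree (Line T wins within each shift; Line M wins overall), so the answer turns on the causal role of shift.
Shift is set before the line has any effect — it is not caused by the line — and it independently drives the outcome. That makes it a confounder, so the causal comparison is within shift levels.
Adjusting over the population distribution of shift: 0.551·(0.068−0.158) + 0.449·(0.350−0.482) = -0.109.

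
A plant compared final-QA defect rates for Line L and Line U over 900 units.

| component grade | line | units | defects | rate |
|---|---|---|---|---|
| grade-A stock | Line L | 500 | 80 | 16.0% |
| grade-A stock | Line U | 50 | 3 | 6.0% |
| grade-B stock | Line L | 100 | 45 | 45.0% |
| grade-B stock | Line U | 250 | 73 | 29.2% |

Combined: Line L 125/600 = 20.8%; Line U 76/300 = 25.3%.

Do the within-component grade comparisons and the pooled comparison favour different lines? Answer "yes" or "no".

yes

Within each component grade level (grade-A stock 16.0% vs 6.0%; grade-B stock 45.0% vs 29.2%), Line U has the lower rate every time. Pooled: 20.8% vs 25.3% — Line L has the lower rate overall. The two comparisons disagree.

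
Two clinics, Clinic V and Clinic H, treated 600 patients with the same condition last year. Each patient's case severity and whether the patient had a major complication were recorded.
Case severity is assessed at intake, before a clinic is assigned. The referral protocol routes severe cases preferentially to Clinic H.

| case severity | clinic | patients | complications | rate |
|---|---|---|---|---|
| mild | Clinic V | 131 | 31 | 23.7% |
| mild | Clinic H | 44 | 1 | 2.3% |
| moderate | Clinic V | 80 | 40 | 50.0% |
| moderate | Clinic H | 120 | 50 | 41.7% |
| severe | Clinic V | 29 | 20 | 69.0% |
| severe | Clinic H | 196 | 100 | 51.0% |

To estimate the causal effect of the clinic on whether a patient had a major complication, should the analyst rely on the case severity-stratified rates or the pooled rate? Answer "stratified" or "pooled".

stratified

The stratified and pooled comparisons disagree (Clinic H wins within each case severity; Clinic V wins overall), so the answer turns on the causal role of case severity.
The imbalance in case severity arose from how patients were allocated, not from anything the clinic did; and case severity independently affects the outcome. The pooled gap is confounded — condition on case severity.
Within each level — mild: 23.7% vs 2.3%; moderate: 50.0% vs 41.7%; severe: 69.0% vs 51.0% — Clinic H is lower every time.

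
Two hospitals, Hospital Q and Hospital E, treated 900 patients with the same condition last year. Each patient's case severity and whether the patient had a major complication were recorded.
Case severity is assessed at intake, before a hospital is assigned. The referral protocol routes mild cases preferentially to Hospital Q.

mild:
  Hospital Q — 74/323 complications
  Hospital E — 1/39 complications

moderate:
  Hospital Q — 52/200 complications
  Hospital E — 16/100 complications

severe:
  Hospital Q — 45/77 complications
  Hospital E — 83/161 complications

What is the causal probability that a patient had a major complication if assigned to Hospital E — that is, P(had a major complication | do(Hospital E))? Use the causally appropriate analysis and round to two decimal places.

0.20

The stratified and pooled comparisons disagree (Hospital E wins within each case severity; Hospital Q wins overall), so the answer turns on the causal role of case severity.
Case severity satisfies the back-door criterion: it is not a descendant of the hospital, and it blocks the spurious path from hospital to outcome. Adjusting for it (i.e., using the within-case severity rates) gives the causal effect.
Standardising Hospital E to the population case severity mix: 0.402·1/39 + 0.333·16/100 + 0.264·83/161 = 0.200.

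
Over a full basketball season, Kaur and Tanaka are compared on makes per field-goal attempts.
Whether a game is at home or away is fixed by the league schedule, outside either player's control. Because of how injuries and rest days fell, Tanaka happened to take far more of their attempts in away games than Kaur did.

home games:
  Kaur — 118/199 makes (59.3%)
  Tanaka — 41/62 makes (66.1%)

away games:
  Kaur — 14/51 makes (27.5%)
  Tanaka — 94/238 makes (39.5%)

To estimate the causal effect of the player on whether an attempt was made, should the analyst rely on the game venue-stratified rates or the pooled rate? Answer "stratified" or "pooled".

Within every game venue level Tanaka has the higher rate, yet pooled Kaur does — Simpson's reversal.
Game venue is set before the player has any effect — it is not caused by the player — and it independently drives the outcome. That makes it a confounder, so the causal comparison is within game venue levels.
Within each level — home games: 59.3% vs 66.1%; away games: 27.5% vs 39.5% — Tanaka is higher every time.

stratified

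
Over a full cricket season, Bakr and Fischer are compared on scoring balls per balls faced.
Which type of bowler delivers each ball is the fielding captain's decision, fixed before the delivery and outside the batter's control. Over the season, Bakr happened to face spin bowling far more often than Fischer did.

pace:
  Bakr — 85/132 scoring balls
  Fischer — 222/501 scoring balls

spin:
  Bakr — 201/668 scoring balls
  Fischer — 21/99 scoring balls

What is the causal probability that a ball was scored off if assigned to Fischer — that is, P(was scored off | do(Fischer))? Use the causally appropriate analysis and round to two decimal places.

0.32

Bakr is higher inside every bowling type stratum but Fischer is higher in aggregate. Whether to stratify depends on how bowling type relates to the player.
Here bowling type is a common cause — it drives both which player a case falls under and the outcome. The crude comparison mixes populations; the stratum-specific rates are the causally relevant ones.
Standardising Fischer to the population bowling type mix: 0.452·222/501 + 0.548·21/99 = 0.317.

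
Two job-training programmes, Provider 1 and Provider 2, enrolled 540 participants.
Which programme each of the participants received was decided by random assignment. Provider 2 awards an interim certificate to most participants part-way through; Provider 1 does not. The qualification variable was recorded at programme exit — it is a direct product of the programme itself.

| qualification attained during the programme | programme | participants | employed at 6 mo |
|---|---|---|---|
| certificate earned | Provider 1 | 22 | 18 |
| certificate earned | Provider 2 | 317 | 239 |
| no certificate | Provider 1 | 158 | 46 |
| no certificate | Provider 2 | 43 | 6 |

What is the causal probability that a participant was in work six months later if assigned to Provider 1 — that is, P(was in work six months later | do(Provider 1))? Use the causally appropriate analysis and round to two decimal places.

Within every qualification attained during the programme level Provider 1 has the higher rate, yet pooled Provider 2 does — Simpson's reversal.
The distribution of qualification attained during the programme is itself part of what the programme does — it is an intermediate outcome. Holding it fixed would remove that part of the effect; the total effect is the pooled difference.
So P(outcome | do(Provider 1)) is just the pooled rate for Provider 1: 64/180 = 0.356.

0.36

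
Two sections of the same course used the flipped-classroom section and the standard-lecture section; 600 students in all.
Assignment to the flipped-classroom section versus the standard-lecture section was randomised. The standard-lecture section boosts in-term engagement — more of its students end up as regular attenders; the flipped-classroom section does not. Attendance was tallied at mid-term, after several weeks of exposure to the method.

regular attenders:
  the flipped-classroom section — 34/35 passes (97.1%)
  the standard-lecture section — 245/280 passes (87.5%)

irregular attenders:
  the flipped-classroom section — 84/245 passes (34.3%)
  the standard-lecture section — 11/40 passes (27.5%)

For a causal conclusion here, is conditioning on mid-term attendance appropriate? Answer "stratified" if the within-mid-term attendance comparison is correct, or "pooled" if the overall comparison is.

pooled

Mid-term attendance here is a post-treatment variable shaped by the teaching method; conditioning on it would introduce bias rather than remove it. The overall comparison is the causal one.
Pooled: the flipped-classroom section 42.1% vs the standard-lecture section 80.0%; the standard-lecture section is higher overall.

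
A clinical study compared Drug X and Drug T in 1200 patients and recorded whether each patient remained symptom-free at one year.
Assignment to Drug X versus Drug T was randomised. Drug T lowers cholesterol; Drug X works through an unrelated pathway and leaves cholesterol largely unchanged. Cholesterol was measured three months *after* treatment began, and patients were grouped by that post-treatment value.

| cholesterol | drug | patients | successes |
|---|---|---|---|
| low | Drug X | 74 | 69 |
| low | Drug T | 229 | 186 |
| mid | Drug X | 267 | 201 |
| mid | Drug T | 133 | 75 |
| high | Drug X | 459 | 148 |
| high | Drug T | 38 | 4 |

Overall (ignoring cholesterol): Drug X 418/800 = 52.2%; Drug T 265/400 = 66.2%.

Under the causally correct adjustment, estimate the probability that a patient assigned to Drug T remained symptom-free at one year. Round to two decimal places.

0.66

The distribution of cholesterol is itself part of what the drug does — it is an intermediate outcome. Holding it fixed would remove that part of the effect; the total effect is the pooled difference.
So P(outcome | do(Drug T)) is just the pooled rate for Drug T: 265/400 = 0.662.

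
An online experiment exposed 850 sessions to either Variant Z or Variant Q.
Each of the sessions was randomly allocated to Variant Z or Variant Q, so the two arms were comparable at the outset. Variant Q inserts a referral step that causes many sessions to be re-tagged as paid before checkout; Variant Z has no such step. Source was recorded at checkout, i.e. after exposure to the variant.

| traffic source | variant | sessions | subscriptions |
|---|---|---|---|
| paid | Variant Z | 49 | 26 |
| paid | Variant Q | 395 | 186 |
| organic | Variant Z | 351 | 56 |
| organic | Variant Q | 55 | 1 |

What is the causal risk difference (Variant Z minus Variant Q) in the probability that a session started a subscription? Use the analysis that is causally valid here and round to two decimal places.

-0.21

Stratifying would compare variants among sessions the variants themselves sorted into traffic source groups — a form of selection on an intermediate. The unconditioned pooled rates give the total causal effect.
The causal difference is the pooled difference: 0.205 − 0.416 = -0.211.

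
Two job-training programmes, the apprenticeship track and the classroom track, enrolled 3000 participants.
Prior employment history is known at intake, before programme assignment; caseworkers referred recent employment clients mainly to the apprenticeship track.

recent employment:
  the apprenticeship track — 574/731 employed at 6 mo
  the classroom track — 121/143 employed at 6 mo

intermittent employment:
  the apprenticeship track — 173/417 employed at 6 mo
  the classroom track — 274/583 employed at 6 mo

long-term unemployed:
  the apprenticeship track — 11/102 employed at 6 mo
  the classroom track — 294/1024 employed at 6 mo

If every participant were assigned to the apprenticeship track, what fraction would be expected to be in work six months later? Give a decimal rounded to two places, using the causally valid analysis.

The imbalance in prior employment history arose from how participants were allocated, not from anything the programme did; and prior employment history independently affects the outcome. The pooled gap is confounded — condition on prior employment history.
Standardising the apprenticeship track to the population prior employment history mix: 0.291·574/731 + 0.333·173/417 + 0.375·11/102 = 0.408.

0.41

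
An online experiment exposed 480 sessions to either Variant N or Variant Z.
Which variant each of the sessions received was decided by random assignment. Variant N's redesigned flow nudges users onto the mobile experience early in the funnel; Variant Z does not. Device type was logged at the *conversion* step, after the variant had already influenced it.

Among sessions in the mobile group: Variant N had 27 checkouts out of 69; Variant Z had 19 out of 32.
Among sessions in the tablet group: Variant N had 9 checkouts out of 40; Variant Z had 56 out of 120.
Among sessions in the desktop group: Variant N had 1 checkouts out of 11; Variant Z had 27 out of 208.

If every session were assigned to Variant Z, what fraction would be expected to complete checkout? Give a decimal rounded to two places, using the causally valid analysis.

0.28

Device type here is a post-treatment variable shaped by the variant; conditioning on it would introduce bias rather than remove it. The overall comparison is the causal one.
So P(outcome | do(Variant Z)) is just the pooled rate for Variant Z: 102/360 = 0.283.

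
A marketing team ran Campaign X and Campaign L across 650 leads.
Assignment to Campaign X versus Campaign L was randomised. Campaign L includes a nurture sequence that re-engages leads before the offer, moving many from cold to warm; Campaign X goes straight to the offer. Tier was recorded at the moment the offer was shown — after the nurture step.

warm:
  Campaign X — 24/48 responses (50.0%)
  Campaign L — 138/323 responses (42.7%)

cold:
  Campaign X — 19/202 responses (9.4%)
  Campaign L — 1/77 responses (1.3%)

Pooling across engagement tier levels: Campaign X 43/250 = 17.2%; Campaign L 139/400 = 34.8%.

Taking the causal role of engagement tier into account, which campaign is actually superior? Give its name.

Campaign L

Stratifying would compare campaigns among leads the campaigns themselves sorted into engagement tier groups — a form of selection on an intermediate. The unconditioned pooled rates give the total causal effect.
Pooled: Campaign X 17.2% vs Campaign L 34.8%; Campaign L is higher overall.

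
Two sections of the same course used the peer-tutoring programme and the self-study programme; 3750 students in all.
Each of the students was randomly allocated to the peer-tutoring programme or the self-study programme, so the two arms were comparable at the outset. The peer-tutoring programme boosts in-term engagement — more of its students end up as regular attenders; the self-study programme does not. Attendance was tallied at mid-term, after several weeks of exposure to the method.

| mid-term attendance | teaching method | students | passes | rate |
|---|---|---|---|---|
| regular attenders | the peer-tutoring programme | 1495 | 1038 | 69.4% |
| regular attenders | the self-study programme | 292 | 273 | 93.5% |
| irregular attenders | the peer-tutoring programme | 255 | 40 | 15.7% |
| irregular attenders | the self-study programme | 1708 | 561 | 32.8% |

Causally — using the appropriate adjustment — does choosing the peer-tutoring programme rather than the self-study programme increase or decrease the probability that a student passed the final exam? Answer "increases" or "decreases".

increases

the self-study programme is higher inside every mid-term attendance stratum but the peer-tutoring programme is higher in aggregate. Whether to stratify depends on how mid-term attendance relates to the teaching method.
The distribution of mid-term attendance is itself part of what the teaching method does — it is an intermediate outcome. Holding it fixed would remove that part of the effect; the total effect is the pooled difference.
Pooled: the peer-tutoring programme 61.6% vs the self-study programme 41.7%; the peer-tutoring programme is higher overall.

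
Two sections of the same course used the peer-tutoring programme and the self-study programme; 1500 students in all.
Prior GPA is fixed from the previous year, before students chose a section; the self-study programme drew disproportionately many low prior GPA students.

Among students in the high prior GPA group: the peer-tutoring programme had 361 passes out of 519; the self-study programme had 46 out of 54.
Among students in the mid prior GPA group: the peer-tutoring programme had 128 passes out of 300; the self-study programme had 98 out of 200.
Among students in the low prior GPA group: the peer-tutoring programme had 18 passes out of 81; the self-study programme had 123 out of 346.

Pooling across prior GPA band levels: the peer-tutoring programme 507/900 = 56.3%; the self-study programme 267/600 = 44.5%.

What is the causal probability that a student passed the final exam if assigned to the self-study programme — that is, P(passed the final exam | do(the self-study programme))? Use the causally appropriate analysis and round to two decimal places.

0.59

Here prior GPA band is a common cause — it drives both which teaching method a case falls under and the outcome. The crude comparison mixes populations; the stratum-specific rates are the causally relevant ones.
Standardising the self-study programme to the population prior GPA band mix: 0.382·46/54 + 0.333·98/200 + 0.285·123/346 = 0.590.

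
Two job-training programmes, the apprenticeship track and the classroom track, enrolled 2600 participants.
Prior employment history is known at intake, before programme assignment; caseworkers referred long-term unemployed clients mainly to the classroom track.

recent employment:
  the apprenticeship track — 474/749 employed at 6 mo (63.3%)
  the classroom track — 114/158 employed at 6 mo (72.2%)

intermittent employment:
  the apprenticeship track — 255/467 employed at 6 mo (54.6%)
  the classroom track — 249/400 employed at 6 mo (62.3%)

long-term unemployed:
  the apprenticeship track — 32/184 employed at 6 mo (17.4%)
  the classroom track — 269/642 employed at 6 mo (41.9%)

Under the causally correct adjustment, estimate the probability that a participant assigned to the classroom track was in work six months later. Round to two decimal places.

0.59

Here prior employment history is a common cause — it drives both which programme a case falls under and the outcome. The crude comparison mixes populations; the stratum-specific rates are the causally relevant ones.
Standardising the classroom track to the population prior employment history mix: 0.349·114/158 + 0.333·249/400 + 0.318·269/642 = 0.592.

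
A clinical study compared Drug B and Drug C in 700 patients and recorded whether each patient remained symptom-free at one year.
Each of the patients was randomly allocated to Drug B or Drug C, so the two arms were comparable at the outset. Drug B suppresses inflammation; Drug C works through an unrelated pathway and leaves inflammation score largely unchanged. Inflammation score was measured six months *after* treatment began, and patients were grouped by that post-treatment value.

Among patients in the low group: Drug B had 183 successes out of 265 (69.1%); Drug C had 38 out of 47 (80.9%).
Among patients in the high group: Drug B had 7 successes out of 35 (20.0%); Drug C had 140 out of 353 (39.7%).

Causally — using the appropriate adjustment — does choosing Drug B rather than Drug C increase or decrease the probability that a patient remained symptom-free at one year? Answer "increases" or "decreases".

Inflammation score lies on the pathway drug → inflammation score → outcome, so adjusting for it blocks the indirect effect. For the total causal effect of drug, use the unadjusted pooled rates.
Pooled: Drug B 63.3% vs Drug C 44.5%; Drug B is higher overall.

increases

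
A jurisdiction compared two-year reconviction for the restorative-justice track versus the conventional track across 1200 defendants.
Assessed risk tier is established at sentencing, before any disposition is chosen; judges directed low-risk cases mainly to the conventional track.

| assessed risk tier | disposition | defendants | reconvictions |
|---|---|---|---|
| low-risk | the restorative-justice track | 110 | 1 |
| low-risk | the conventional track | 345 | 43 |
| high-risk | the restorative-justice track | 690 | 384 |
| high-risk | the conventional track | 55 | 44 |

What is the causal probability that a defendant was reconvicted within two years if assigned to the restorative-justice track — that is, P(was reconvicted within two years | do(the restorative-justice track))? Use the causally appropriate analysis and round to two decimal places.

0.35

Within every assessed risk tier level the restorative-justice track has the lower rate, yet pooled the conventional track does — Simpson's reversal.
Nothing the disposition does changes assessed risk tier; the imbalance is an allocation artefact. With assessed risk tier also predicting the outcome, the pooled figure is confounded, and the within-stratum comparison is the causal one.
Standardising the restorative-justice track to the population assessed risk tier mix: 0.379·1/110 + 0.621·384/690 = 0.349.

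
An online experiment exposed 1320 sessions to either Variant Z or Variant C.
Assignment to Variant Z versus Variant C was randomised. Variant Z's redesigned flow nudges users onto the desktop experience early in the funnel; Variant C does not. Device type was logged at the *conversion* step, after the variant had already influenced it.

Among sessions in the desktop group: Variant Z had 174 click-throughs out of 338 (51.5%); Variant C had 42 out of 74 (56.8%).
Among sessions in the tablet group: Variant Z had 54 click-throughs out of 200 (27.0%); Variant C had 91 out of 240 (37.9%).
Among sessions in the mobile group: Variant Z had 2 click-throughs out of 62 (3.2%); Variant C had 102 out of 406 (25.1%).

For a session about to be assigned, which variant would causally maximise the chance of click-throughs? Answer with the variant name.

Variant Z

Device type lies on the pathway variant → device type → outcome, so adjusting for it blocks the indirect effect. For the total causal effect of variant, use the unadjusted pooled rates.
Pooled: Variant Z 38.3% vs Variant C 32.6%; Variant Z is higher overall.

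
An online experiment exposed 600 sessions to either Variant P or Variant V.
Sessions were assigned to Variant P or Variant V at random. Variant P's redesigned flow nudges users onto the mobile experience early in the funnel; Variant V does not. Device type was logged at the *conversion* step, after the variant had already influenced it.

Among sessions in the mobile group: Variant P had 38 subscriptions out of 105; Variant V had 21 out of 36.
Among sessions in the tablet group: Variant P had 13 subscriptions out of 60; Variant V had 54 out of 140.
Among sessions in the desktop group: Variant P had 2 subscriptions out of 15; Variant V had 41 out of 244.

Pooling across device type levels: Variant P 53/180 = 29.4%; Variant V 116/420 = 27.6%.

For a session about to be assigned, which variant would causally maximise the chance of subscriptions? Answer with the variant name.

Variant P

Device type lies on the pathway variant → device type → outcome, so adjusting for it blocks the indirect effect. For the total causal effect of variant, use the unadjusted pooled rates.
Pooled: Variant P 29.4% vs Variant V 27.6%; Variant P is higher overall.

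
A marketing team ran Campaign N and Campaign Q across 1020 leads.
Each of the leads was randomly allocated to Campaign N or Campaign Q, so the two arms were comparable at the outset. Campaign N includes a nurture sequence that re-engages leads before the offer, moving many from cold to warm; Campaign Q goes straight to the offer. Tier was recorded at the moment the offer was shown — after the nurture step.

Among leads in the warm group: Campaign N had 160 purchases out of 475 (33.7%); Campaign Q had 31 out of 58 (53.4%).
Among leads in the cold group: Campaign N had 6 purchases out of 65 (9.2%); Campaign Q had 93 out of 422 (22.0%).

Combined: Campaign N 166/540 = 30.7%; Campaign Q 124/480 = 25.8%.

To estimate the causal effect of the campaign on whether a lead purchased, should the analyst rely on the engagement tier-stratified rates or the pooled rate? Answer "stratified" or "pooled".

Within every engagement tier level Campaign Q has the higher rate, yet pooled Campaign N does — Simpson's reversal.
Engagement tier lies on the pathway campaign → engagement tier → outcome, so adjusting for it blocks the indirect effect. For the total causal effect of campaign, use the unadjusted pooled rates.
Pooled: Campaign N 30.7% vs Campaign Q 25.8%; Campaign N is higher overall.

pooled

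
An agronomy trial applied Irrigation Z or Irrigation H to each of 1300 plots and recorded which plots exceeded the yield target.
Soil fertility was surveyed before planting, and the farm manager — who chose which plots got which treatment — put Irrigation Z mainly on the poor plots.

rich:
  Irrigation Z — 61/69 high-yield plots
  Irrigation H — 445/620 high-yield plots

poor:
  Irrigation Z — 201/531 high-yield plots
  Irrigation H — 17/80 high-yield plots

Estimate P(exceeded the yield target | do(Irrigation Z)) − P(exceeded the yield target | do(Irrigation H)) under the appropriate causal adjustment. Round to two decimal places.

+0.17

The stratified and pooled comparisons disagree (Irrigation Z wins within each soil fertility; Irrigation H wins overall), so the answer turns on the causal role of soil fertility.
Soil fertility is set before the irrigation has any effect — it is not caused by the irrigation — and it independently drives the outcome. That makes it a confounder, so the causal comparison is within soil fertility levels.
Adjusting over the population distribution of soil fertility: 0.530·(0.884−0.718) + 0.470·(0.379−0.212) = +0.166.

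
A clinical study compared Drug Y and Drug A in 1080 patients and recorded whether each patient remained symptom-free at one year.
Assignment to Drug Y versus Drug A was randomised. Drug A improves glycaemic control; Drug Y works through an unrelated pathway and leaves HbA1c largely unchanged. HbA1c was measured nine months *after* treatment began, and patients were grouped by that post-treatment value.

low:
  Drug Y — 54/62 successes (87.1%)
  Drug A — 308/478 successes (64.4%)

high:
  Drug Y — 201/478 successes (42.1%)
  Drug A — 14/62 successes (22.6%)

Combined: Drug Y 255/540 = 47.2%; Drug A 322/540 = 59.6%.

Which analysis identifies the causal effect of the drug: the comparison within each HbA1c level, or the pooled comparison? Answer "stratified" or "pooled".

pooled

The HbA1c-specific comparison favours Drug Y throughout, but the pooled figures favour Drug A. The question is whether to condition on HbA1c.
HbA1c is downstream of the drug. One should not condition on a consequence of treatment, so the overall rates are the right comparison.
Pooled: Drug Y 47.2% vs Drug A 59.6%; Drug A is higher overall.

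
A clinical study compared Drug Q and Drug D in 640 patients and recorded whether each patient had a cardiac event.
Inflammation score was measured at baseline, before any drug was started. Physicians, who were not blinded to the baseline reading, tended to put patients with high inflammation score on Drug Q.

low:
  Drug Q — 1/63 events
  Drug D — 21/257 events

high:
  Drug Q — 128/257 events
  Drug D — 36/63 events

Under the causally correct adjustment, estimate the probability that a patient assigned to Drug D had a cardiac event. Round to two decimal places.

0.33

Here inflammation score is a common cause — it drives both which drug a case falls under and the outcome. The crude comparison mixes populations; the stratum-specific rates are the causally relevant ones.
Standardising Drug D to the population inflammation score mix: 0.500·21/257 + 0.500·36/63 = 0.327.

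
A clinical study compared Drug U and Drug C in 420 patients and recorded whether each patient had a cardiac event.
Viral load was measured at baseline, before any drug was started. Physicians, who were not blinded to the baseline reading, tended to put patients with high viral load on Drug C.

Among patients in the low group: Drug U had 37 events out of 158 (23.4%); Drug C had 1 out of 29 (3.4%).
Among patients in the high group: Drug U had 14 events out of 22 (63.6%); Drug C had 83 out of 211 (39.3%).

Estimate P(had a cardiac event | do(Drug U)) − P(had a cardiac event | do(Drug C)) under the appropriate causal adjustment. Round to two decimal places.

Within every viral load level Drug C has the lower rate, yet pooled Drug U does — Simpson's reversal.
Viral load satisfies the back-door criterion: it is not a descendant of the drug, and it blocks the spurious path from drug to outcome. Adjusting for it (i.e., using the within-viral load rates) gives the causal effect.
Adjusting over the population distribution of viral load: 0.445·(0.234−0.034) + 0.555·(0.636−0.393) = +0.224.

+0.22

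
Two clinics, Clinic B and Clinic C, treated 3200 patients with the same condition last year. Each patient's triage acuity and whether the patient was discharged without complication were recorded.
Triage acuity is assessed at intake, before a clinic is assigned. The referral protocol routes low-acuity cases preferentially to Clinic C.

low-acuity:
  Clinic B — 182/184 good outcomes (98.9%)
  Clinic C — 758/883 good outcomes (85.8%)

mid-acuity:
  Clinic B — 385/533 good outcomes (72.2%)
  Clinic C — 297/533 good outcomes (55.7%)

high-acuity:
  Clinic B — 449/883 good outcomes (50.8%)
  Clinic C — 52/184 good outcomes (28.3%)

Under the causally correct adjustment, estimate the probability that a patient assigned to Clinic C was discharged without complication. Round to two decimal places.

0.57

The stratified and pooled comparisons disagree (Clinic B wins within each triage acuity; Clinic C wins overall), so the answer turns on the causal role of triage acuity.
Since triage acuity is a pre-existing factor (not a product of the clinic) and it affects the outcome on its own, it is a confounder. The stratified rates, not the pooled rate, identify the causal effect.
Standardising Clinic C to the population triage acuity mix: 0.333·758/883 + 0.333·297/533 + 0.333·52/184 = 0.566.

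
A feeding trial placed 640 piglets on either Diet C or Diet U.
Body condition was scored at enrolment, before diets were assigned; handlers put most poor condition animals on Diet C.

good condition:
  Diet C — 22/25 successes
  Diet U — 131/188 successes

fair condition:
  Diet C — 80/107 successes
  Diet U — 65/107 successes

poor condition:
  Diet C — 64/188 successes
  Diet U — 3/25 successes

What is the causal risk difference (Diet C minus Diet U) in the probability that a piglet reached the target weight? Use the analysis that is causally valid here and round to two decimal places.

The stratified and pooled comparisons disagree (Diet C wins within each starting body condition; Diet U wins overall), so the answer turns on the causal role of starting body condition.
Starting body condition differs across diets for reasons unrelated to any effect of the diet itself, and it separately predicts the outcome — a classic confounder. We must compare within starting body condition levels.
Adjusting over the population distribution of starting body condition: 0.333·(0.880−0.697) + 0.334·(0.748−0.607) + 0.333·(0.340−0.120) = +0.181.

+0.18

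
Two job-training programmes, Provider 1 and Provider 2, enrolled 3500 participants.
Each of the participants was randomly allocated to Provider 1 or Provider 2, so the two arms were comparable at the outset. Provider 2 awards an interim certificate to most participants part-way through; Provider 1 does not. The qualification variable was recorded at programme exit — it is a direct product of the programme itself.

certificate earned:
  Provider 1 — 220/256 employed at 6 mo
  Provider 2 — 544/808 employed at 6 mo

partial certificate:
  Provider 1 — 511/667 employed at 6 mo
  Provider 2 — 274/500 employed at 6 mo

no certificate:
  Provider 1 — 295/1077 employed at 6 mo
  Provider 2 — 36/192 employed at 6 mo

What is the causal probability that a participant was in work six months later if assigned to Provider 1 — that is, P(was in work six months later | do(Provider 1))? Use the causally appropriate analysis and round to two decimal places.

The qualification attained during the programme-specific comparison favours Provider 1 throughout, but the pooled figures favour Provider 2. The question is whether to condition on qualification attained during the programme.
The distribution of qualification attained during the programme is itself part of what the programme does — it is an intermediate outcome. Holding it fixed would remove that part of the effect; the total effect is the pooled difference.
So P(outcome | do(Provider 1)) is just the pooled rate for Provider 1: 1026/2000 = 0.513.

0.51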